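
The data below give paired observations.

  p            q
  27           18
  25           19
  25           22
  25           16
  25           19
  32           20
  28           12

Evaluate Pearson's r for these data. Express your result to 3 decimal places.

-0.079

n = 7, Σp = 187, Σq = 126, Σp² = 5037, Σq² = 2330, Σpq = 3362
nΣpq − ΣpΣq = 23534 − 23562 = -28
nΣp² − (Σp)² = 35259 − 34969 = 290; nΣq² − (Σq)² = 16310 − 15876 = 434
r = -28 / √(290 × 434) = -28 / 354.7675 ≈ -0.079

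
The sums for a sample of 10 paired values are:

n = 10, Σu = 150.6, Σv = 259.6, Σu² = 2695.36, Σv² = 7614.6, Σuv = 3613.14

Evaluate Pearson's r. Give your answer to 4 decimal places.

-0.4847

r = (nΣuv − ΣuΣv) / √[(nΣu² − (Σu)²)(nΣv² − (Σv)²)]
Numerator: 10×3613.14 − 150.6×259.6 = -2964.36
Denominator: √[(26953.6 − 22680.36)(76146 − 67392.16)] = √[4273.24 × 8753.84] = 6116.1474
r = -2964.36 / 6116.1474 ≈ -0.4847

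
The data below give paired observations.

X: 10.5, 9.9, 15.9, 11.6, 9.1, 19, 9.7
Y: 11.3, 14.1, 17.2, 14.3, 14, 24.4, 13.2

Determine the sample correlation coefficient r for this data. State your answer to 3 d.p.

0.914

n = 7, ΣX = 85.7, ΣY = 108.5, ΣX² = 1133.53, ΣY² = 1792.43, ΣXY = 1416.64
nΣXY − ΣXΣY = 9916.48 − 9298.45 = 618.03
nΣX² − (ΣX)² = 7934.71 − 7344.49 = 590.22; nΣY² − (ΣY)² = 12547.01 − 11772.25 = 774.76
r = 618.03 / √(590.22 × 774.76) = 618.03 / 676.2240 ≈ 0.914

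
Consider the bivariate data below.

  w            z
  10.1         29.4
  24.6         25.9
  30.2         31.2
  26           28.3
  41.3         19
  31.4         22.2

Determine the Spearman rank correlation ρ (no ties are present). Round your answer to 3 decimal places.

-0.600

Rank w: 1, 2, 4, 3, 6, 5
Rank z: 5, 3, 6, 4, 1, 2
d = rank(w) − rank(z): -4, -1, -2, -1, 5, 3; Σd² = 56
ρ = 1 − 6Σd² / [n(n²−1)] = 1 − 6×56 / (6×35) = 1 − 336/210 ≈ -0.600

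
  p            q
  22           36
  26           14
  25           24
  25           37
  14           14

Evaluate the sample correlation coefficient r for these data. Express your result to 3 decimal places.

0.347

n = 5, Σp = 112, Σq = 125, Σp² = 2606, Σq² = 3633, Σpq = 2877
nΣpq − ΣpΣq = 14385 − 14000 = 385
nΣp² − (Σp)² = 13030 − 12544 = 486; nΣq² − (Σq)² = 18165 − 15625 = 2540
r = 385 / √(486 × 2540) = 385 / 1111.0536 ≈ 0.347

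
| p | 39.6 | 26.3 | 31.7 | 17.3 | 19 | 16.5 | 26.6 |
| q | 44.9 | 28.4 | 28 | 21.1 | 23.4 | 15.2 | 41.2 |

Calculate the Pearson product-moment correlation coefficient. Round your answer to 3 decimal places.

n = 7, Σp = 177, Σq = 202.2, Σp² = 4904.84, Σq² = 6527.82, Σpq = 5568.91
nΣpq − ΣpΣq = 38982.37 − 35789.4 = 3192.97
nΣp² − (Σp)² = 34333.88 − 31329 = 3004.88; nΣq² − (Σq)² = 45694.74 − 40884.84 = 4809.9
r = 3192.97 / √(3004.88 × 4809.9) = 3192.97 / 3801.7328 ≈ 0.840

0.840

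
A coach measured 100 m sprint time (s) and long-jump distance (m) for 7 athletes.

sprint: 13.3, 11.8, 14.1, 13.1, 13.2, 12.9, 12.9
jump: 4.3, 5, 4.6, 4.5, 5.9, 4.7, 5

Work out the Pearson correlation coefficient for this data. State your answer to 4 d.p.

-0.2077

n = 7, Σx = 91.3, Σy = 34, Σx² = 1193.61, Σy² = 166.8, Σxy = 443.01
nΣxy − ΣxΣy = 3101.07 − 3104.2 = -3.13
nΣx² − (Σx)² = 8355.27 − 8335.69 = 19.58; nΣy² − (Σy)² = 1167.6 − 1156 = 11.6
r = -3.13 / √(19.58 × 11.6) = -3.13 / 15.0708 ≈ -0.2077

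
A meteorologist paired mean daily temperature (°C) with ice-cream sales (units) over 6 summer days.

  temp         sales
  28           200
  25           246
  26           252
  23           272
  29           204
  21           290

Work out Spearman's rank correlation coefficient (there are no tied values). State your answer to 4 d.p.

Rank temp: 5, 3, 4, 2, 6, 1
Rank sales: 1, 3, 4, 5, 2, 6
d = rank(temp) − rank(sales): 4, 0, 0, -3, 4, -5; Σd² = 66
ρ = 1 − 6Σd² / [n(n²−1)] = 1 − 6×66 / (6×35) = 1 − 396/210 ≈ -0.8857

-0.8857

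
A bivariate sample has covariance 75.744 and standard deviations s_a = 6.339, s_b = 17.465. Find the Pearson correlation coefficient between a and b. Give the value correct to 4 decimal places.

0.6842

r = Cov(a,b) / (s_a · s_b) = 75.744 / (6.339 × 17.465)
  = 75.744 / 110.7106 ≈ 0.6842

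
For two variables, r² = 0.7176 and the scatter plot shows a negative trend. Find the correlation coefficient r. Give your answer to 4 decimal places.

|r| = √0.7176 = 0.8471
The association is negative, so r = −0.8471.

-0.8471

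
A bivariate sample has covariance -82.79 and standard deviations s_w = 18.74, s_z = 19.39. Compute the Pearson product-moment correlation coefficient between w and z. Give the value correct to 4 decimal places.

-0.2278

r = Cov(w,z) / (s_w · s_z) = -82.79 / (18.74 × 19.39)
  = -82.79 / 363.3686 ≈ -0.2278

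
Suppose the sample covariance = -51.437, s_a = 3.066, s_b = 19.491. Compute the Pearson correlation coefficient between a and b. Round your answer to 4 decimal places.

-0.8607

r = Cov(a,b) / (s_a · s_b) = -51.437 / (3.066 × 19.491)
  = -51.437 / 59.7594 ≈ -0.8607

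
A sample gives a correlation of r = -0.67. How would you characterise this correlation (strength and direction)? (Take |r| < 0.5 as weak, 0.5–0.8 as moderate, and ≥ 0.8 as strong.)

moderate negative

r = -0.67 < 0 so the relationship is negative.
|r| = 0.67, which falls in the moderate range.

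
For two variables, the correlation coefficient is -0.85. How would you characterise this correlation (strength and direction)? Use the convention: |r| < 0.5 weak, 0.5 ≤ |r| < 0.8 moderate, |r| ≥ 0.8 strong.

strong negative

r = -0.85 < 0 so the relationship is negative.
|r| = 0.85, which falls in the strong range.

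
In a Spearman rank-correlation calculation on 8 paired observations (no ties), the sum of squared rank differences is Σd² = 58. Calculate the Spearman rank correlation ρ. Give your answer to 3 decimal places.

0.310

ρ = 1 − 6Σd² / [n(n²−1)] = 1 − 6×58 / (8×63)
  = 1 − 348/504 = 1 − 0.6905 ≈ 0.310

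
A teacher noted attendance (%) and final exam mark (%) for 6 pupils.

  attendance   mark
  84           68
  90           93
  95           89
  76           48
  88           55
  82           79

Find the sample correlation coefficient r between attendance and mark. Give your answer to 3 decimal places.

n = 6, Σx = 515, Σy = 432, Σx² = 44425, Σy² = 32764, Σxy = 37503
nΣxy − ΣxΣy = 225018 − 222480 = 2538
nΣx² − (Σx)² = 266550 − 265225 = 1325; nΣy² − (Σy)² = 196584 − 186624 = 9960
r = 2538 / √(1325 × 9960) = 2538 / 3632.7675 ≈ 0.699

0.699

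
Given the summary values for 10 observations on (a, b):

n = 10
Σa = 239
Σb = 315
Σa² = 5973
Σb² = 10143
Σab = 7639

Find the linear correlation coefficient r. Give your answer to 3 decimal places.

r = (nΣab − ΣaΣb) / √[(nΣa² − (Σa)²)(nΣb² − (Σb)²)]
Numerator: 10×7639 − 239×315 = 1105
Denominator: √[(59730 − 57121)(101430 − 99225)] = √[2609 × 2205] = 2398.5089
r = 1105 / 2398.5089 ≈ 0.461

0.461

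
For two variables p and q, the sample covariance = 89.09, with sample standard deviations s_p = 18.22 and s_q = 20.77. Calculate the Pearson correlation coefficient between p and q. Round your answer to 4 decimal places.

r = Cov(p,q) / (s_p · s_q) = 89.09 / (18.22 × 20.77)
  = 89.09 / 378.4294 ≈ 0.2354

0.2354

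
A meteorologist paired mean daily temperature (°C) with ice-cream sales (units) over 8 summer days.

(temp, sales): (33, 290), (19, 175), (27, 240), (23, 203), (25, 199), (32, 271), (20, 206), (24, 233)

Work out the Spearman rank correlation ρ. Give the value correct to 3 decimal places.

Rank temp: 8, 1, 6, 3, 5, 7, 2, 4
Rank sales: 8, 1, 6, 3, 2, 7, 4, 5
d = rank(temp) − rank(sales): 0, 0, 0, 0, 3, 0, -2, -1; Σd² = 14
ρ = 1 − 6Σd² / [n(n²−1)] = 1 − 6×14 / (8×63) = 1 − 84/504 ≈ 0.833

0.833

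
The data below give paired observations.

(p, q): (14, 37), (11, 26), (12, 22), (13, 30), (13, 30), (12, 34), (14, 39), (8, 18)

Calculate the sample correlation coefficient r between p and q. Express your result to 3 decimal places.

0.850

n = 8, Σp = 97, Σq = 236, Σp² = 1203, Σq² = 7330, Σpq = 2946
nΣpq − ΣpΣq = 23568 − 22892 = 676
nΣp² − (Σp)² = 9624 − 9409 = 215; nΣq² − (Σq)² = 58640 − 55696 = 2944
r = 676 / √(215 × 2944) = 676 / 795.5878 ≈ 0.850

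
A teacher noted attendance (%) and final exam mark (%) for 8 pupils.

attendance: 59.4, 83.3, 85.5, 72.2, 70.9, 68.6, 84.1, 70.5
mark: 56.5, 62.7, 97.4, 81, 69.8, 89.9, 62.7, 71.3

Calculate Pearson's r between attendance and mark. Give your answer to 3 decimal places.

n = 8, Σx = 594.5, Σy = 591.3, Σx² = 44766.17, Σy² = 45140.33, Σxy = 44170.59
nΣxy − ΣxΣy = 353364.72 − 351527.85 = 1836.87
nΣx² − (Σx)² = 358129.36 − 353430.25 = 4699.11; nΣy² − (Σy)² = 361122.64 − 349635.69 = 11486.95
r = 1836.87 / √(4699.11 × 11486.95) = 1836.87 / 7347.0022 ≈ 0.250

0.250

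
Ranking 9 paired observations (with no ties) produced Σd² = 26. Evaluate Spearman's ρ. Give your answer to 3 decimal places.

ρ = 1 − 6Σd² / [n(n²−1)] = 1 − 6×26 / (9×80)
  = 1 − 156/720 = 1 − 0.2167 ≈ 0.783

0.783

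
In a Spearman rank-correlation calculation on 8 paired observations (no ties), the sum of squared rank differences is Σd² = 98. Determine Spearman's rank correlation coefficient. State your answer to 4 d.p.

-0.1667

ρ = 1 − 6Σd² / [n(n²−1)] = 1 − 6×98 / (8×63)
  = 1 − 588/504 = 1 − 1.16667 ≈ -0.1667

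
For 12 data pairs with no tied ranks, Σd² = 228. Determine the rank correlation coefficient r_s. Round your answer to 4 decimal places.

ρ = 1 − 6Σd² / [n(n²−1)] = 1 − 6×228 / (12×143)
  = 1 − 1368/1716 = 1 − 0.79720 ≈ 0.2028

0.2028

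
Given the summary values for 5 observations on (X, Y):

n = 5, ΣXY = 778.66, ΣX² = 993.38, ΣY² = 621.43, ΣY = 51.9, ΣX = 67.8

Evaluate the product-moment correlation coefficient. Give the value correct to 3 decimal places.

r = (nΣXY − ΣXΣY) / √[(nΣX² − (ΣX)²)(nΣY² − (ΣY)²)]
Numerator: 5×778.66 − 67.8×51.9 = 374.48
Denominator: √[(4966.9 − 4596.84)(3107.15 − 2693.61)] = √[370.06 × 413.54] = 391.1964
r = 374.48 / 391.1964 ≈ 0.957

0.957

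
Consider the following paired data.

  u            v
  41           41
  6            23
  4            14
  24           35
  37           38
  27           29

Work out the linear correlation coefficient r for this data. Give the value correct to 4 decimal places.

n = 6, Σu = 139, Σv = 180, Σu² = 4407, Σv² = 5916, Σuv = 4904
nΣuv − ΣuΣv = 29424 − 25020 = 4404
nΣu² − (Σu)² = 26442 − 19321 = 7121; nΣv² − (Σv)² = 35496 − 32400 = 3096
r = 4404 / √(7121 × 3096) = 4404 / 4695.3824 ≈ 0.9379

0.9379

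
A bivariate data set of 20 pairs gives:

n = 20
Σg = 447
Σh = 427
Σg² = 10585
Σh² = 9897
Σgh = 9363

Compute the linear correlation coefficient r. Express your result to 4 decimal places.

r = (nΣgh − ΣgΣh) / √[(nΣg² − (Σg)²)(nΣh² − (Σh)²)]
Numerator: 20×9363 − 447×427 = -3609
Denominator: √[(211700 − 199809)(197940 − 182329)] = √[11891 × 15611] = 13624.6248
r = -3609 / 13624.6248 ≈ -0.2649

-0.2649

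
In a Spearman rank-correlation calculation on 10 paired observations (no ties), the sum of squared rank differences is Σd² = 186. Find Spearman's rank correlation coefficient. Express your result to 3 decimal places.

ρ = 1 − 6Σd² / [n(n²−1)] = 1 − 6×186 / (10×99)
  = 1 − 1116/990 = 1 − 1.1273 ≈ -0.127

-0.127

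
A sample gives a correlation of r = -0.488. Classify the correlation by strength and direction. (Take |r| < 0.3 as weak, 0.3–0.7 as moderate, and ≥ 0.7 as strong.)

moderate negative

r = -0.488 < 0 so the relationship is negative.
|r| = 0.488, which falls in the moderate range.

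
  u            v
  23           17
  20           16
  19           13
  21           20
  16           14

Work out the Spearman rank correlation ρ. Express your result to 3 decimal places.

0.800

Rank u: 5, 3, 2, 4, 1
Rank v: 4, 3, 1, 5, 2
d = rank(u) − rank(v): 1, 0, 1, -1, -1; Σd² = 4
ρ = 1 − 6Σd² / [n(n²−1)] = 1 − 6×4 / (5×24) = 1 − 24/120 ≈ 0.800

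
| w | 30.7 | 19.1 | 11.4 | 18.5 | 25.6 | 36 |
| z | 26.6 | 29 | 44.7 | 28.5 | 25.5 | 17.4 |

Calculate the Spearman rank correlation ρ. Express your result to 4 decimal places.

Rank w: 5, 3, 1, 2, 4, 6
Rank z: 3, 5, 6, 4, 2, 1
d = rank(w) − rank(z): 2, -2, -5, -2, 2, 5; Σd² = 66
ρ = 1 − 6Σd² / [n(n²−1)] = 1 − 6×66 / (6×35) = 1 − 396/210 ≈ -0.8857

-0.8857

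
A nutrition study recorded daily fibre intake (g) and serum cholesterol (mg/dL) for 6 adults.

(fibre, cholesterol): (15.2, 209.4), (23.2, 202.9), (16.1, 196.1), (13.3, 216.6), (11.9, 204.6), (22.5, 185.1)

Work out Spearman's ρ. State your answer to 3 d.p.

-0.657

Rank fibre: 3, 6, 4, 2, 1, 5
Rank cholesterol: 5, 3, 2, 6, 4, 1
d = rank(fibre) − rank(cholesterol): -2, 3, 2, -4, -3, 4; Σd² = 58
ρ = 1 − 6Σd² / [n(n²−1)] = 1 − 6×58 / (6×35) = 1 − 348/210 ≈ -0.657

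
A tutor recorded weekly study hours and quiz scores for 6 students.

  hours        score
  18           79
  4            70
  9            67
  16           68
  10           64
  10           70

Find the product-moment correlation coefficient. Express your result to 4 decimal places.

n = 6, Σx = 67, Σy = 418, Σx² = 877, Σy² = 29250, Σxy = 4733
nΣxy − ΣxΣy = 28398 − 28006 = 392
nΣx² − (Σx)² = 5262 − 4489 = 773; nΣy² − (Σy)² = 175500 − 174724 = 776
r = 392 / √(773 × 776) = 392 / 774.4985 ≈ 0.5061

0.5061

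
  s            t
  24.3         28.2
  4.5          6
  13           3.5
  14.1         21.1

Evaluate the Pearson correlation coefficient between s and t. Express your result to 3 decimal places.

n = 4, Σs = 55.9, Σt = 58.8, Σs² = 978.55, Σt² = 1288.7, Σst = 1055.27
nΣst − ΣsΣt = 4221.08 − 3286.92 = 934.16
nΣs² − (Σs)² = 3914.2 − 3124.81 = 789.39; nΣt² − (Σt)² = 5154.8 − 3457.44 = 1697.36
r = 934.16 / √(789.39 × 1697.36) = 934.16 / 1157.5314 ≈ 0.807

0.807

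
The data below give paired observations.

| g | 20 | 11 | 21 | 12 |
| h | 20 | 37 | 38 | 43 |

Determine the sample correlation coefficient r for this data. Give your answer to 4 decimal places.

-0.5538

n = 4, Σg = 64, Σh = 138, Σg² = 1106, Σh² = 5062, Σgh = 2121
nΣgh − ΣgΣh = 8484 − 8832 = -348
nΣg² − (Σg)² = 4424 − 4096 = 328; nΣh² − (Σh)² = 20248 − 19044 = 1204
r = -348 / √(328 × 1204) = -348 / 628.4202 ≈ -0.5538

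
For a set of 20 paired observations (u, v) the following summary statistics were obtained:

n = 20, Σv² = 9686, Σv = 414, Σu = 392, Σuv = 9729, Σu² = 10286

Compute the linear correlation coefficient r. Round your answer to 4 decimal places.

r = (nΣuv − ΣuΣv) / √[(nΣu² − (Σu)²)(nΣv² − (Σv)²)]
Numerator: 20×9729 − 392×414 = 32292
Denominator: √[(205720 − 153664)(193720 − 171396)] = √[52056 × 22324] = 34089.5606
r = 32292 / 34089.5606 ≈ 0.9473

0.9473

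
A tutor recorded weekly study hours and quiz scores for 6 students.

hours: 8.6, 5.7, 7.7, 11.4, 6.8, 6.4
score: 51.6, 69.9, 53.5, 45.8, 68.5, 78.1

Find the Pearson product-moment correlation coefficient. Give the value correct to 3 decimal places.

n = 6, Σx = 46.6, Σy = 367.4, Σx² = 382.9, Σy² = 23300.32, Σxy = 2741.9
nΣxy − ΣxΣy = 16451.4 − 17120.84 = -669.44
nΣx² − (Σx)² = 2297.4 − 2171.56 = 125.84; nΣy² − (Σy)² = 139801.92 − 134982.76 = 4819.16
r = -669.44 / √(125.84 × 4819.16) = -669.44 / 778.7446 ≈ -0.860

-0.860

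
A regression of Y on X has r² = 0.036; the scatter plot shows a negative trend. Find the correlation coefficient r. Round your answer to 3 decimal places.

|r| = √0.036 = 0.190
The association is negative, so r = −0.190.

-0.190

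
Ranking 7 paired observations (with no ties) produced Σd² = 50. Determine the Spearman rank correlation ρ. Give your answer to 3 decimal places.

ρ = 1 − 6Σd² / [n(n²−1)] = 1 − 6×50 / (7×48)
  = 1 − 300/336 = 1 − 0.8929 ≈ 0.107

0.107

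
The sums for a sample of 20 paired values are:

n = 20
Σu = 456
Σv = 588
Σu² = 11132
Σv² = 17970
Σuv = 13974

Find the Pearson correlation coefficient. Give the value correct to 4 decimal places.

0.8011

r = (nΣuv − ΣuΣv) / √[(nΣu² − (Σu)²)(nΣv² − (Σv)²)]
Numerator: 20×13974 − 456×588 = 11352
Denominator: √[(222640 − 207936)(359400 − 345744)] = √[14704 × 13656] = 14170.3149
r = 11352 / 14170.3149 ≈ 0.8011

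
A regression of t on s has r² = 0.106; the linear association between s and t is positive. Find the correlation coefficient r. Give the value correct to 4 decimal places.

|r| = √0.106 = 0.3256
The association is positive, so r = 0.3256.

0.3256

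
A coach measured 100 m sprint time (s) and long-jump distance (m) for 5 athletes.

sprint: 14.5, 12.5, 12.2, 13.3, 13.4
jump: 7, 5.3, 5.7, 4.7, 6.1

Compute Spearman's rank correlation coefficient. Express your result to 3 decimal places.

Rank sprint: 5, 2, 1, 3, 4
Rank jump: 5, 2, 3, 1, 4
d = rank(sprint) − rank(jump): 0, 0, -2, 2, 0; Σd² = 8
ρ = 1 − 6Σd² / [n(n²−1)] = 1 − 6×8 / (5×24) = 1 − 48/120 ≈ 0.600

0.600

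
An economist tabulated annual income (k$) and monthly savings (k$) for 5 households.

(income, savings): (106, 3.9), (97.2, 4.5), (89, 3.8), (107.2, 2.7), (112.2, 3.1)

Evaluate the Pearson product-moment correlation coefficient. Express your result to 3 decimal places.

n = 5, Σx = 511.6, Σy = 18, Σx² = 52685.52, Σy² = 66.8, Σxy = 1826.26
nΣxy − ΣxΣy = 9131.3 − 9208.8 = -77.5
nΣx² − (Σx)² = 263427.6 − 261734.56 = 1693.04; nΣy² − (Σy)² = 334 − 324 = 10
r = -77.5 / √(1693.04 × 10) = -77.5 / 130.1169 ≈ -0.596

-0.596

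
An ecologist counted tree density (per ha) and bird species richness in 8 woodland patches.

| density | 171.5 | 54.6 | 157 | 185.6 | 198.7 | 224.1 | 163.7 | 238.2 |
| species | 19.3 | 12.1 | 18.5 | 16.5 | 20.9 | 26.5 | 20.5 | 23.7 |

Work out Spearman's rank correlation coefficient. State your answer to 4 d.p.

0.8095

Rank density: 4, 1, 2, 5, 6, 7, 3, 8
Rank species: 4, 1, 3, 2, 6, 8, 5, 7
d = rank(density) − rank(species): 0, 0, -1, 3, 0, -1, -2, 1; Σd² = 16
ρ = 1 − 6Σd² / [n(n²−1)] = 1 − 6×16 / (8×63) = 1 − 96/504 ≈ 0.8095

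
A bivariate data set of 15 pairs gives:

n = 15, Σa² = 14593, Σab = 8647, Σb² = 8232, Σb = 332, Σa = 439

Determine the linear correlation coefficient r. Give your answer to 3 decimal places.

-0.861

r = (nΣab − ΣaΣb) / √[(nΣa² − (Σa)²)(nΣb² − (Σb)²)]
Numerator: 15×8647 − 439×332 = -16043
Denominator: √[(218895 − 192721)(123480 − 110224)] = √[26174 × 13256] = 18626.9306
r = -16043 / 18626.9306 ≈ -0.861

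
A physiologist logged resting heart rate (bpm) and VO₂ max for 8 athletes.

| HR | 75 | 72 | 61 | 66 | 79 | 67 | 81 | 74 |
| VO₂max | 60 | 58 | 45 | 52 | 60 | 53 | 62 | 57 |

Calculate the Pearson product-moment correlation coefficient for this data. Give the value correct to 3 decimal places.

0.960

n = 8, Σx = 575, Σy = 447, Σx² = 41653, Σy² = 25195, Σxy = 32384
nΣxy − ΣxΣy = 259072 − 257025 = 2047
nΣx² − (Σx)² = 333224 − 330625 = 2599; nΣy² − (Σy)² = 201560 − 199809 = 1751
r = 2047 / √(2599 × 1751) = 2047 / 2133.2719 ≈ 0.960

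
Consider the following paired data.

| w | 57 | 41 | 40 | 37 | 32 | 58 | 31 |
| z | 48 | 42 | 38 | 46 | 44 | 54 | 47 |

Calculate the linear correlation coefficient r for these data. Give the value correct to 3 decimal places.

n = 7, Σw = 296, Σz = 319, Σw² = 13248, Σz² = 14689, Σwz = 13677
nΣwz − ΣwΣz = 95739 − 94424 = 1315
nΣw² − (Σw)² = 92736 − 87616 = 5120; nΣz² − (Σz)² = 102823 − 101761 = 1062
r = 1315 / √(5120 × 1062) = 1315 / 2331.8319 ≈ 0.564

0.564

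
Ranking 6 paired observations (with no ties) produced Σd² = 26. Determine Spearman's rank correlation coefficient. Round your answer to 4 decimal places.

0.2571

ρ = 1 − 6Σd² / [n(n²−1)] = 1 − 6×26 / (6×35)
  = 1 − 156/210 = 1 − 0.74286 ≈ 0.2571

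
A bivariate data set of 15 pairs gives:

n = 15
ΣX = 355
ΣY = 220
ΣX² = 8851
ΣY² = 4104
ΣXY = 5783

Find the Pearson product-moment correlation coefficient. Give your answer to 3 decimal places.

0.918

r = (nΣXY − ΣXΣY) / √[(nΣX² − (ΣX)²)(nΣY² − (ΣY)²)]
Numerator: 15×5783 − 355×220 = 8645
Denominator: √[(132765 − 126025)(61560 − 48400)] = √[6740 × 13160] = 9417.9828
r = 8645 / 9417.9828 ≈ 0.918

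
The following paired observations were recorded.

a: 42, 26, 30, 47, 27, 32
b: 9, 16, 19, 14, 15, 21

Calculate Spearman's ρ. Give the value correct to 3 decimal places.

-0.429

Rank a: 5, 1, 3, 6, 2, 4
Rank b: 1, 4, 5, 2, 3, 6
d = rank(a) − rank(b): 4, -3, -2, 4, -1, -2; Σd² = 50
ρ = 1 − 6Σd² / [n(n²−1)] = 1 − 6×50 / (6×35) = 1 − 300/210 ≈ -0.429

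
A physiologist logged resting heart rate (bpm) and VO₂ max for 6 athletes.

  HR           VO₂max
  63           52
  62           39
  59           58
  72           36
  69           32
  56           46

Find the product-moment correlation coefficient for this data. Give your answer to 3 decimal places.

n = 6, Σx = 381, Σy = 263, Σx² = 24375, Σy² = 12025, Σxy = 16492
nΣxy − ΣxΣy = 98952 − 100203 = -1251
nΣx² − (Σx)² = 146250 − 145161 = 1089; nΣy² − (Σy)² = 72150 − 69169 = 2981
r = -1251 / √(1089 × 2981) = -1251 / 1801.7516 ≈ -0.694

-0.694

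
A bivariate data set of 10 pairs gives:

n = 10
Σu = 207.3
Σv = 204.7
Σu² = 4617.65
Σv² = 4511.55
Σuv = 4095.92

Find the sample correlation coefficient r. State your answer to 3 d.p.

-0.460

r = (nΣuv − ΣuΣv) / √[(nΣu² − (Σu)²)(nΣv² − (Σv)²)]
Numerator: 10×4095.92 − 207.3×204.7 = -1475.11
Denominator: √[(46176.5 − 42973.29)(45115.5 − 41902.09)] = √[3203.21 × 3213.41] = 3208.3059
r = -1475.11 / 3208.3059 ≈ -0.460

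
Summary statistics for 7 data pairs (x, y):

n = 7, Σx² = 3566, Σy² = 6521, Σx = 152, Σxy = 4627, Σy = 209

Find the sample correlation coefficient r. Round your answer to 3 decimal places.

r = (nΣxy − ΣxΣy) / √[(nΣx² − (Σx)²)(nΣy² − (Σy)²)]
Numerator: 7×4627 − 152×209 = 621
Denominator: √[(24962 − 23104)(45647 − 43681)] = √[1858 × 1966] = 1911.2373
r = 621 / 1911.2373 ≈ 0.325

0.325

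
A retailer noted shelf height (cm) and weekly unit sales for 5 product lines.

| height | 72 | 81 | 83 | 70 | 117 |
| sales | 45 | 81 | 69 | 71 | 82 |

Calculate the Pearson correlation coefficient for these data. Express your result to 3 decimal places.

0.575

n = 5, Σx = 423, Σy = 348, Σx² = 37223, Σy² = 25112, Σxy = 30092
nΣxy − ΣxΣy = 150460 − 147204 = 3256
nΣx² − (Σx)² = 186115 − 178929 = 7186; nΣy² − (Σy)² = 125560 − 121104 = 4456
r = 3256 / √(7186 × 4456) = 3256 / 5658.6938 ≈ 0.575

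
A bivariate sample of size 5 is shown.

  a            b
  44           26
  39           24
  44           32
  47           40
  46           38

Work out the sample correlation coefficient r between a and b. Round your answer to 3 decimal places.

0.872

n = 5, Σa = 220, Σb = 160, Σa² = 9718, Σb² = 5320, Σab = 7116
nΣab − ΣaΣb = 35580 − 35200 = 380
nΣa² − (Σa)² = 48590 − 48400 = 190; nΣb² − (Σb)² = 26600 − 25600 = 1000
r = 380 / √(190 × 1000) = 380 / 435.8899 ≈ 0.872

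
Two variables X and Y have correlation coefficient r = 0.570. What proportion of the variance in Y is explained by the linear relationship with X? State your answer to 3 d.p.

0.325

r² = (0.570)² = 0.325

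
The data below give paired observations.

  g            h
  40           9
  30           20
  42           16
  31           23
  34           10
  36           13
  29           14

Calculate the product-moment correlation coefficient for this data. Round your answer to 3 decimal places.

-0.462

n = 7, Σg = 242, Σh = 105, Σg² = 8518, Σh² = 1731, Σgh = 3559
nΣgh − ΣgΣh = 24913 − 25410 = -497
nΣg² − (Σg)² = 59626 − 58564 = 1062; nΣh² − (Σh)² = 12117 − 11025 = 1092
r = -497 / √(1062 × 1092) = -497 / 1076.8955 ≈ -0.462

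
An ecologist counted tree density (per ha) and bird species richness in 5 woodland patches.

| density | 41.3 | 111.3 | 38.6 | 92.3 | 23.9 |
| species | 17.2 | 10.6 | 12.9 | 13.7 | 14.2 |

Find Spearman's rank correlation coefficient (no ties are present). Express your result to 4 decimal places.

Rank density: 3, 5, 2, 4, 1
Rank species: 5, 1, 2, 3, 4
d = rank(density) − rank(species): -2, 4, 0, 1, -3; Σd² = 30
ρ = 1 − 6Σd² / [n(n²−1)] = 1 − 6×30 / (5×24) = 1 − 180/120 ≈ -0.5000

-0.5000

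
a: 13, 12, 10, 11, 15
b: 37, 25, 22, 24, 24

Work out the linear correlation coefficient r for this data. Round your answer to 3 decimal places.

n = 5, Σa = 61, Σb = 132, Σa² = 759, Σb² = 3630, Σab = 1625
nΣab − ΣaΣb = 8125 − 8052 = 73
nΣa² − (Σa)² = 3795 − 3721 = 74; nΣb² − (Σb)² = 18150 − 17424 = 726
r = 73 / √(74 × 726) = 73 / 231.7844 ≈ 0.315

0.315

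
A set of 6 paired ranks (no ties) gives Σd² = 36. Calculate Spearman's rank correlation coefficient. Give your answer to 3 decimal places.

ρ = 1 − 6Σd² / [n(n²−1)] = 1 − 6×36 / (6×35)
  = 1 − 216/210 = 1 − 1.0286 ≈ -0.029

-0.029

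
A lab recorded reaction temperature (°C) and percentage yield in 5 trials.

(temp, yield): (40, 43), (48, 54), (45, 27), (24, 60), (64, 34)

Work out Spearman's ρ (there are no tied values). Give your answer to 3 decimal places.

Rank temp: 2, 4, 3, 1, 5
Rank yield: 3, 4, 1, 5, 2
d = rank(temp) − rank(yield): -1, 0, 2, -4, 3; Σd² = 30
ρ = 1 − 6Σd² / [n(n²−1)] = 1 − 6×30 / (5×24) = 1 − 180/120 ≈ -0.500

-0.500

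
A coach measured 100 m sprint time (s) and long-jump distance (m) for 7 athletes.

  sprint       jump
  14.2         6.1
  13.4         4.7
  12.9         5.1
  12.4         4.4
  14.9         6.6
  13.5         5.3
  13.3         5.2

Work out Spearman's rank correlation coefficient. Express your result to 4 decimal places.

0.8929

Rank sprint: 6, 4, 2, 1, 7, 5, 3
Rank jump: 6, 2, 3, 1, 7, 5, 4
d = rank(sprint) − rank(jump): 0, 2, -1, 0, 0, 0, -1; Σd² = 6
ρ = 1 − 6Σd² / [n(n²−1)] = 1 − 6×6 / (7×48) = 1 − 36/336 ≈ 0.8929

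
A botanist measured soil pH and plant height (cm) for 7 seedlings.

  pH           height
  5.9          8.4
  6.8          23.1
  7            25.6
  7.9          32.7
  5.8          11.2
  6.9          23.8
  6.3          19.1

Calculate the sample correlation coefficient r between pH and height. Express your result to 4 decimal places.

0.9693

n = 7, Σx = 46.6, Σy = 143.9, Σx² = 313.4, Σy² = 3385.51, Σxy = 993.68
nΣxy − ΣxΣy = 6955.76 − 6705.74 = 250.02
nΣx² − (Σx)² = 2193.8 − 2171.56 = 22.24; nΣy² − (Σy)² = 23698.57 − 20707.21 = 2991.36
r = 250.02 / √(22.24 × 2991.36) = 250.02 / 257.9299 ≈ 0.9693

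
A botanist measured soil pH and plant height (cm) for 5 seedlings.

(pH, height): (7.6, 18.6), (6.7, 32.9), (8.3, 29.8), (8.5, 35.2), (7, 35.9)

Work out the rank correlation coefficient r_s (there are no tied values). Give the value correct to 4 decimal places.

Rank pH: 3, 1, 4, 5, 2
Rank height: 1, 3, 2, 4, 5
d = rank(pH) − rank(height): 2, -2, 2, 1, -3; Σd² = 22
ρ = 1 − 6Σd² / [n(n²−1)] = 1 − 6×22 / (5×24) = 1 − 132/120 ≈ -0.1000

-0.1000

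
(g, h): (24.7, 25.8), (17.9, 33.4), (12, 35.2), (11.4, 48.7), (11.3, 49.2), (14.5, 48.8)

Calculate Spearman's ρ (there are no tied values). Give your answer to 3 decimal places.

-0.829

Rank g: 6, 5, 3, 2, 1, 4
Rank h: 1, 2, 3, 4, 6, 5
d = rank(g) − rank(h): 5, 3, 0, -2, -5, -1; Σd² = 64
ρ = 1 − 6Σd² / [n(n²−1)] = 1 − 6×64 / (6×35) = 1 − 384/210 ≈ -0.829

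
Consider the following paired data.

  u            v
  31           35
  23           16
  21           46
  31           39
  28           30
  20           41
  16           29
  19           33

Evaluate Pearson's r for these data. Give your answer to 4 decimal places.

0.0655

n = 8, Σu = 189, Σv = 269, Σu² = 4693, Σv² = 9629, Σuv = 6379
nΣuv − ΣuΣv = 51032 − 50841 = 191
nΣu² − (Σu)² = 37544 − 35721 = 1823; nΣv² − (Σv)² = 77032 − 72361 = 4671
r = 191 / √(1823 × 4671) = 191 / 2918.0872 ≈ 0.0655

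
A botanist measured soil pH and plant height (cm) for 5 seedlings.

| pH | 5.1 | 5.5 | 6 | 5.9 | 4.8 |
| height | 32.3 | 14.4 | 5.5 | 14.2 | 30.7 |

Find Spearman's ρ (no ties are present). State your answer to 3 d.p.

Rank pH: 2, 3, 5, 4, 1
Rank height: 5, 3, 1, 2, 4
d = rank(pH) − rank(height): -3, 0, 4, 2, -3; Σd² = 38
ρ = 1 − 6Σd² / [n(n²−1)] = 1 − 6×38 / (5×24) = 1 − 228/120 ≈ -0.900

-0.900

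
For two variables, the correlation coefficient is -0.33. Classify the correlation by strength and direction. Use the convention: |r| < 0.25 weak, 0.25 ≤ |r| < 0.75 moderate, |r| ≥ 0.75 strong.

r = -0.33 < 0 so the relationship is negative.
|r| = 0.33, which falls in the moderate range.

moderate negative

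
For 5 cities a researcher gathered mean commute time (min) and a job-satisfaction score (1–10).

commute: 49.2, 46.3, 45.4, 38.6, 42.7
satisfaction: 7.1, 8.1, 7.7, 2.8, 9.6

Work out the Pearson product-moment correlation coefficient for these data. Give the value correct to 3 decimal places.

0.567

n = 5, Σx = 222.2, Σy = 35.3, Σx² = 9938.74, Σy² = 275.31, Σxy = 1591.93
nΣxy − ΣxΣy = 7959.65 − 7843.66 = 115.99
nΣx² − (Σx)² = 49693.7 − 49372.84 = 320.86; nΣy² − (Σy)² = 1376.55 − 1246.09 = 130.46
r = 115.99 / √(320.86 × 130.46) = 115.99 / 204.5957 ≈ 0.567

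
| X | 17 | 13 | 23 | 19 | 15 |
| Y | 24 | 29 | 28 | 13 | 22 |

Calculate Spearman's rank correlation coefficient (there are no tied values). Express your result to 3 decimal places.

-0.300

Rank X: 3, 1, 5, 4, 2
Rank Y: 3, 5, 4, 1, 2
d = rank(X) − rank(Y): 0, -4, 1, 3, 0; Σd² = 26
ρ = 1 − 6Σd² / [n(n²−1)] = 1 − 6×26 / (5×24) = 1 − 156/120 ≈ -0.300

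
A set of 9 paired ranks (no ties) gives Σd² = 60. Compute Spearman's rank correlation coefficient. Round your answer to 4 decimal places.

ρ = 1 − 6Σd² / [n(n²−1)] = 1 − 6×60 / (9×80)
  = 1 − 360/720 = 1 − 0.50000 ≈ 0.5000

0.5000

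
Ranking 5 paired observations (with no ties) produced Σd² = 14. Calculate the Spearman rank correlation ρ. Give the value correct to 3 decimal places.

ρ = 1 − 6Σd² / [n(n²−1)] = 1 − 6×14 / (5×24)
  = 1 − 84/120 = 1 − 0.7000 ≈ 0.300

0.300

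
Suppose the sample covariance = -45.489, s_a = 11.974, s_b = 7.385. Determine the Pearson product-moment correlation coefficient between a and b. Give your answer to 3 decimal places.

-0.514

r = Cov(a,b) / (s_a · s_b) = -45.489 / (11.974 × 7.385)
  = -45.489 / 88.4280 ≈ -0.514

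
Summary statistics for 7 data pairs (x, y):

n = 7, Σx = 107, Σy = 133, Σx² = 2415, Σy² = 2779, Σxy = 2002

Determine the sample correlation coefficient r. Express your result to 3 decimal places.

r = (nΣxy − ΣxΣy) / √[(nΣx² − (Σx)²)(nΣy² − (Σy)²)]
Numerator: 7×2002 − 107×133 = -217
Denominator: √[(16905 − 11449)(19453 − 17689)] = √[5456 × 1764] = 3102.3191
r = -217 / 3102.3191 ≈ -0.070

-0.070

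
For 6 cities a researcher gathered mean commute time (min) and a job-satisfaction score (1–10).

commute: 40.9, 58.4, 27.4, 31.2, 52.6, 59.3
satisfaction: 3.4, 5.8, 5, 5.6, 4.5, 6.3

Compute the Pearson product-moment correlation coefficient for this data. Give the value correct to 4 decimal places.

0.3297

n = 6, Σx = 269.8, Σy = 30.6, Σx² = 13090.82, Σy² = 161.5, Σxy = 1399.79
nΣxy − ΣxΣy = 8398.74 − 8255.88 = 142.86
nΣx² − (Σx)² = 78544.92 − 72792.04 = 5752.88; nΣy² − (Σy)² = 969 − 936.36 = 32.64
r = 142.86 / √(5752.88 × 32.64) = 142.86 / 433.3290 ≈ 0.3297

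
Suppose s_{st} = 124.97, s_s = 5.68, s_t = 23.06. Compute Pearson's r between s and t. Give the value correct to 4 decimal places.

0.9541

r = Cov(s,t) / (s_s · s_t) = 124.97 / (5.68 × 23.06)
  = 124.97 / 130.9808 ≈ 0.9541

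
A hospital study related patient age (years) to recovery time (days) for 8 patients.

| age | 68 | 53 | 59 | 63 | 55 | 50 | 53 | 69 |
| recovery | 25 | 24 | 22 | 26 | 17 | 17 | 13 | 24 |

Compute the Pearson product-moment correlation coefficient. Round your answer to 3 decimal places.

n = 8, Σx = 470, Σy = 168, Σx² = 27978, Σy² = 3684, Σxy = 10038
nΣxy − ΣxΣy = 80304 − 78960 = 1344
nΣx² − (Σx)² = 223824 − 220900 = 2924; nΣy² − (Σy)² = 29472 − 28224 = 1248
r = 1344 / √(2924 × 1248) = 1344 / 1910.2754 ≈ 0.704

0.704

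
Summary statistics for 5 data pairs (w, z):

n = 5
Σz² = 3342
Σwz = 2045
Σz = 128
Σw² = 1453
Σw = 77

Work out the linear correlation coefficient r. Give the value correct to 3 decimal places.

0.559

r = (nΣwz − ΣwΣz) / √[(nΣw² − (Σw)²)(nΣz² − (Σz)²)]
Numerator: 5×2045 − 77×128 = 369
Denominator: √[(7265 − 5929)(16710 − 16384)] = √[1336 × 326] = 659.9515
r = 369 / 659.9515 ≈ 0.559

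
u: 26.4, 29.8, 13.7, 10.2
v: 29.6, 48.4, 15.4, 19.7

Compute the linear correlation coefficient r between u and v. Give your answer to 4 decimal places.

n = 4, Σu = 80.1, Σv = 113.1, Σu² = 1876.73, Σv² = 3843.97, Σuv = 2635.68
nΣuv − ΣuΣv = 10542.72 − 9059.31 = 1483.41
nΣu² − (Σu)² = 7506.92 − 6416.01 = 1090.91; nΣv² − (Σv)² = 15375.88 − 12791.61 = 2584.27
r = 1483.41 / √(1090.91 × 2584.27) = 1483.41 / 1679.0491 ≈ 0.8835

0.8835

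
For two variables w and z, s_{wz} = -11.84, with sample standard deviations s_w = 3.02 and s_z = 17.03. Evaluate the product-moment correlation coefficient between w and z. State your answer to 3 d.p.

-0.230

r = Cov(w,z) / (s_w · s_z) = -11.84 / (3.02 × 17.03)
  = -11.84 / 51.4306 ≈ -0.230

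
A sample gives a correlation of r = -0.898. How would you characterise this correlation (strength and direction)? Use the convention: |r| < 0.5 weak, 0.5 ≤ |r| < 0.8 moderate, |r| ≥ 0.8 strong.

strong negative

r = -0.898 < 0 so the relationship is negative.
|r| = 0.898, which falls in the strong range.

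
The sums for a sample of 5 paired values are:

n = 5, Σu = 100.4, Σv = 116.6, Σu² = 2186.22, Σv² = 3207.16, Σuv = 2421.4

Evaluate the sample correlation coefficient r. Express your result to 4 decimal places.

0.2778

r = (nΣuv − ΣuΣv) / √[(nΣu² − (Σu)²)(nΣv² − (Σv)²)]
Numerator: 5×2421.4 − 100.4×116.6 = 400.36
Denominator: √[(10931.1 − 10080.16)(16035.8 − 13595.56)] = √[850.94 × 2440.24] = 1441.0058
r = 400.36 / 1441.0058 ≈ 0.2778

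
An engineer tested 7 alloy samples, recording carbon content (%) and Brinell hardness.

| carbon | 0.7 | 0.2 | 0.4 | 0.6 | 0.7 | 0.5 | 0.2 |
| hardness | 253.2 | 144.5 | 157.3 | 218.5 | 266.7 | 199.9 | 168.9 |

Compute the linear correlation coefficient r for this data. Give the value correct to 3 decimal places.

0.926

n = 7, Σx = 3.3, Σy = 1409, Σx² = 1.83, Σy² = 297092.14, Σxy = 720.58
nΣxy − ΣxΣy = 5044.06 − 4649.7 = 394.36
nΣx² − (Σx)² = 12.81 − 10.89 = 1.92; nΣy² − (Σy)² = 2079644.98 − 1985281 = 94363.98
r = 394.36 / √(1.92 × 94363.98) = 394.36 / 425.6511 ≈ 0.926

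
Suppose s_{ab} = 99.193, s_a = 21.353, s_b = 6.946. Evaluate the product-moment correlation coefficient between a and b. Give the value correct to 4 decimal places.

r = Cov(a,b) / (s_a · s_b) = 99.193 / (21.353 × 6.946)
  = 99.193 / 148.3179 ≈ 0.6688

0.6688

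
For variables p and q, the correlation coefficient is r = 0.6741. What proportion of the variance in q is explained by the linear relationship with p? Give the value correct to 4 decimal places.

0.4544

r² = (0.6741)² = 0.4544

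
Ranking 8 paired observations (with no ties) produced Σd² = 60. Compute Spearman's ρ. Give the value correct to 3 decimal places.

ρ = 1 − 6Σd² / [n(n²−1)] = 1 − 6×60 / (8×63)
  = 1 − 360/504 = 1 − 0.7143 ≈ 0.286

0.286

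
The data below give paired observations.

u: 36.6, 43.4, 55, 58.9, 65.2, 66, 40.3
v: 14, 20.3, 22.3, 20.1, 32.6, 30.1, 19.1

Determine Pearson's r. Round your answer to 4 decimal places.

0.8739

n = 7, Σu = 365.4, Σv = 158.5, Σu² = 19948.46, Σv² = 3842.97, Σuv = 8685.66
nΣuv − ΣuΣv = 60799.62 − 57915.9 = 2883.72
nΣu² − (Σu)² = 139639.22 − 133517.16 = 6122.06; nΣv² − (Σv)² = 26900.79 − 25122.25 = 1778.54
r = 2883.72 / √(6122.06 × 1778.54) = 2883.72 / 3299.7467 ≈ 0.8739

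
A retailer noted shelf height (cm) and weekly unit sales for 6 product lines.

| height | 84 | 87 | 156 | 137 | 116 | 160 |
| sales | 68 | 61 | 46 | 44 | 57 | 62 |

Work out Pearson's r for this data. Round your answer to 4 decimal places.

-0.5916

n = 6, Σx = 740, Σy = 338, Σx² = 96786, Σy² = 19490, Σxy = 40755
nΣxy − ΣxΣy = 244530 − 250120 = -5590
nΣx² − (Σx)² = 580716 − 547600 = 33116; nΣy² − (Σy)² = 116940 − 114244 = 2696
r = -5590 / √(33116 × 2696) = -5590 / 9448.8484 ≈ -0.5916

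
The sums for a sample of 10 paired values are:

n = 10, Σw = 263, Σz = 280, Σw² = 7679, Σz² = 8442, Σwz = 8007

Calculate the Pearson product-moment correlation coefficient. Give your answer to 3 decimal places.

0.949

r = (nΣwz − ΣwΣz) / √[(nΣw² − (Σw)²)(nΣz² − (Σz)²)]
Numerator: 10×8007 − 263×280 = 6430
Denominator: √[(76790 − 69169)(84420 − 78400)] = √[7621 × 6020] = 6773.3611
r = 6430 / 6773.3611 ≈ 0.949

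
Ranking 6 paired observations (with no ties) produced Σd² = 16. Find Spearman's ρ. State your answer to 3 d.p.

ρ = 1 − 6Σd² / [n(n²−1)] = 1 − 6×16 / (6×35)
  = 1 − 96/210 = 1 − 0.4571 ≈ 0.543

0.543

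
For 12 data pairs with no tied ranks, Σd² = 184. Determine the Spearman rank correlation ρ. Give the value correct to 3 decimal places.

0.357

ρ = 1 − 6Σd² / [n(n²−1)] = 1 − 6×184 / (12×143)
  = 1 − 1104/1716 = 1 − 0.6434 ≈ 0.357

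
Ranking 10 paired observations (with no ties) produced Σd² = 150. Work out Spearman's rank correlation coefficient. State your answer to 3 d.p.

0.091

ρ = 1 − 6Σd² / [n(n²−1)] = 1 − 6×150 / (10×99)
  = 1 − 900/990 = 1 − 0.9091 ≈ 0.091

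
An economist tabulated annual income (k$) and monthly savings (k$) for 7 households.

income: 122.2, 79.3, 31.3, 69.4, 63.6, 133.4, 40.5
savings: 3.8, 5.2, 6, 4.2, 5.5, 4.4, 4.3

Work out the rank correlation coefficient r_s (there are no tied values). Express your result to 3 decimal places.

Rank income: 6, 5, 1, 4, 3, 7, 2
Rank savings: 1, 5, 7, 2, 6, 4, 3
d = rank(income) − rank(savings): 5, 0, -6, 2, -3, 3, -1; Σd² = 84
ρ = 1 − 6Σd² / [n(n²−1)] = 1 − 6×84 / (7×48) = 1 − 504/336 ≈ -0.500

-0.500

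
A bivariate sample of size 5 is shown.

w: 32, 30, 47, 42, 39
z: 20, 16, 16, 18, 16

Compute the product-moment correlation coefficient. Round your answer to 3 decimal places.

n = 5, Σw = 190, Σz = 86, Σw² = 7418, Σz² = 1492, Σwz = 3252
nΣwz − ΣwΣz = 16260 − 16340 = -80
nΣw² − (Σw)² = 37090 − 36100 = 990; nΣz² − (Σz)² = 7460 − 7396 = 64
r = -80 / √(990 × 64) = -80 / 251.7141 ≈ -0.318

-0.318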